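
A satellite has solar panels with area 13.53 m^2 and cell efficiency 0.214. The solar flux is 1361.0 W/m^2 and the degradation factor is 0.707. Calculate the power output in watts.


P = area * eta * S * degradation
P = 13.53 * 0.214 * 1361.0 * 0.707
P = 2786.0513 W

2786.0513 W


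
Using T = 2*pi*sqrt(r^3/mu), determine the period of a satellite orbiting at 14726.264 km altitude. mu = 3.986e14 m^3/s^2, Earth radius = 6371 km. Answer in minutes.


r = 21097.2640 km = 2.1097264e+07 m
T = 2*pi*sqrt(r^3/mu) = 2*pi*sqrt(9.3902772e+21 / 3.986e14)
T = 30496.5300 s = 508.2755 min

508.2755 minutes


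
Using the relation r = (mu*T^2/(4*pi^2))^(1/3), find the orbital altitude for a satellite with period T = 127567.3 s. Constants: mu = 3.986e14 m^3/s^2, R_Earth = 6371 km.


T = 127567.3 s
r = (mu*T^2/(4*pi^2))^(1/3) = (3.986e14 * 127567.3^2 / (4*pi^2))^(1/3)
r = 5.477118e+07 m = 54771.1797 km
alt = r - R_E = 54771.1797 - 6371 = 48400.1797 km

48400.1797 km


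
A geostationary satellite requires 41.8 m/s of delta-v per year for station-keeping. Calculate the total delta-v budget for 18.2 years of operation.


dV = rate * years = 41.8 * 18.2
dV = 760.7600 m/s

760.7600 m/s


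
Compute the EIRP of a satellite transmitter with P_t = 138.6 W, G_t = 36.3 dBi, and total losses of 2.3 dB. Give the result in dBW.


Pt = 138.6 W = 21.4176 dBW
EIRP = Pt_dBW + Gt - losses = 21.4176 + 36.3 - 2.3 = 55.4176 dBW

55.4176 dBW


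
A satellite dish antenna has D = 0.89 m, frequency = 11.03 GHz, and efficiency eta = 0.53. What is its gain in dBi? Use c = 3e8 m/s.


lambda = c/f = 3e8 / 1.103e+10 = 0.02719855 m
G = eta*(pi*D/lambda)^2 = 0.53*(pi*0.89/0.02719855)^2
G = 5600.9816 (linear)
G = 10*log10(5600.9816) = 37.4826 dBi

37.4826 dBi


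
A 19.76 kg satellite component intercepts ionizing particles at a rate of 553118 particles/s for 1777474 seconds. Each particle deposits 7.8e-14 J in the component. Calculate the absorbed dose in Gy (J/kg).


Total energy deposited = rate * time * E_per
  = 553118 * 1777474 * 7.8e-14 = 0.07668592 J
Dose = E_total / mass = 0.07668592 / 19.76
Dose = 0.003880867 Gy

0.0039 Gy


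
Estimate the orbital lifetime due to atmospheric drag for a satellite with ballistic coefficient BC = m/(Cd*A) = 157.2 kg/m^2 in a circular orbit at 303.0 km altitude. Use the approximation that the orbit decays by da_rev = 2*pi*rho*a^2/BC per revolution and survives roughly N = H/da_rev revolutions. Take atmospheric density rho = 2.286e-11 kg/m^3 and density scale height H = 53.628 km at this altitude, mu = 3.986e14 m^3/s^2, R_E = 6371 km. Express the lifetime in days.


a = R_E + alt = 6674.0000 km = 6.674e+06 m
da_rev = 2*pi*rho*a^2/BC = 2*pi*2.286e-11*(6.674e+06)^2/157.2 = 40.698271 m per revolution
N = H/da_rev = 53628.0000 m / 40.698271 m = 1317.6973 revolutions
P = 2*pi*sqrt(a^3/mu) = 5426.1341 s
lifetime = N*P = 1317.6973 * 5426.1341 = 7.1500021e+06 s = 82.7547 days

82.7547 days


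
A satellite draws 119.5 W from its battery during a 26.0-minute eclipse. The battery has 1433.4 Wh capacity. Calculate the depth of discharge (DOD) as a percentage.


E_used = P * t / 60 = 119.5 * 26.0 / 60 = 51.7833 Wh
DOD = E_used / E_total * 100 = 51.7833 / 1433.4 * 100
DOD = 3.6126 %

3.6126 %


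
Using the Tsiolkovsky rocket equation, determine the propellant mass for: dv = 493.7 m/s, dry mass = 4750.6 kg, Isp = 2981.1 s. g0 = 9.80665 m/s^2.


ve = Isp * g0 = 2981.1 * 9.80665 = 29234.604315 m/s
mass ratio = exp(dv/ve) = exp(493.7/29234.604315) = 1.01703092
m_prop = m_dry * (mr - 1) = 4750.6 * (1.01703092 - 1)
m_prop = 80.9071 kg

80.9071 kg


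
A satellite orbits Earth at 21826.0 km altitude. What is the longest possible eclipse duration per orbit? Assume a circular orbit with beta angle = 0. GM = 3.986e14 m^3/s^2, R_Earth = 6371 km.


r = 28197.0000 km
T = 785.3520 min
Eclipse fraction = arcsin(R_E/r)/pi = arcsin(6371.0000/28197.0000)/pi
= arcsin(0.225946)/pi = 0.0725473
Eclipse duration = 0.0725473 * 785.3520 = 56.9752 min

56.9752 minutes


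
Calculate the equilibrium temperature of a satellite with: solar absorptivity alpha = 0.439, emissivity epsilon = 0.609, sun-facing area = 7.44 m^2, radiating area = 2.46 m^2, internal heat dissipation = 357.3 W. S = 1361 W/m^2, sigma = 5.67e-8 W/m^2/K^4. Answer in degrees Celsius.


Numerator = alpha*S*A_sun + Q_int = 0.439*1361*7.44 + 357.3 = 4802.5438 W
Denominator = eps*sigma*A_rad = 0.609*5.67e-8*2.46 = 8.4944538e-08 W/K^4
T^4 = 5.6537405e+10 K^4
T = 487.6228 K = 214.4728 C

214.4728 degrees Celsius


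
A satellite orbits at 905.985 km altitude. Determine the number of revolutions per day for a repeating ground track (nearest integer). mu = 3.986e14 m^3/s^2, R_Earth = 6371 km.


r = 7.276985e+06 m
T = 2*pi*sqrt(r^3/mu) = 6177.8654 s = 102.9644 min
revs/day = 1440 / 102.9644 = 13.9854
Rounded: 14 revolutions per day

14 revolutions per day


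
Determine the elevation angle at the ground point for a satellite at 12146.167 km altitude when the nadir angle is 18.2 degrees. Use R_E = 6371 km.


r = R_E + alt = 18517.1670 km
Law of sines in the satellite / Earth-center / ground-point triangle:
  sin(nadir)/R_E = sin(90 + el)/r  =>  cos(el) = (r/R_E)*sin(nadir)
cos(el) = (18517.1670 / 6371.0000) * sin(18.2 deg) = 0.9077944
el = arccos(0.9077944) = 24.7977 deg
(Earth-central angle = 90 - nadir - el = 47.0023 deg)

24.7977 degrees


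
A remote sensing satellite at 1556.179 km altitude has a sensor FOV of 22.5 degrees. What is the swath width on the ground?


FOV = 22.5 deg = 0.3926991 rad
swath = 2 * alt * tan(FOV/2) = 2 * 1556.179 * tan(0.1963495)
swath = 2 * 1556.179 * 0.1989124
swath = 619.0865 km

619.0865 km


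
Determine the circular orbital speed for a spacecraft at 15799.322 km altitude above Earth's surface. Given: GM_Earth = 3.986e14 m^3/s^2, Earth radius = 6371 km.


r = R_E + alt = 6371.0 + 15799.322 = 22170.3220 km = 2.2170322e+07 m
v = sqrt(mu/r) = sqrt(3.986e14 / 2.2170322e+07) = 4240.1639 m/s = 4.2402 km/s

4.2402 km/s


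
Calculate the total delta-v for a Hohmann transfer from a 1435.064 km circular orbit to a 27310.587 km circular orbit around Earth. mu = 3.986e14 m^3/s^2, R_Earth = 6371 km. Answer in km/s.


r1 = 7806.0640 km = 7.806064e+06 m
r2 = 33681.5870 km = 3.3681587e+07 m
dv1 = sqrt(mu/r1)*(sqrt(2*r2/(r1+r2)) - 1) = 1959.6849 m/s
dv2 = sqrt(mu/r2)*(1 - sqrt(2*r1/(r1+r2))) = 1329.8113 m/s
total dv = |dv1| + |dv2| = 1959.6849 + 1329.8113 = 3289.4962 m/s = 3.2895 km/s

3.2895 km/s


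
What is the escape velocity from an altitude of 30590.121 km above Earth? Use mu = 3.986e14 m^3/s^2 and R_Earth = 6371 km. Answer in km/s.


r = 6371.0 + 30590.121 = 36961.1210 km = 3.6961121e+07 m
v_esc = sqrt(2*mu/r) = sqrt(2*3.986e14 / 3.6961121e+07)
v_esc = 4644.2017 m/s = 4.6442 km/s

4.6442 km/s


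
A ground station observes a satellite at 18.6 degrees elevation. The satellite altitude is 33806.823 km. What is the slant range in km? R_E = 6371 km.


h = 33806.823 km, el = 18.6 deg
d = -R_E*sin(el) + sqrt((R_E*sin(el))^2 + 2*R_E*h + h^2)
d = -6371.0000*sin(0.3246312) + sqrt((6371.0000*0.3189593)^2 + 2*6371.0000*33806.823 + 33806.823^2)
d = 37689.4058 km

37689.4058 km


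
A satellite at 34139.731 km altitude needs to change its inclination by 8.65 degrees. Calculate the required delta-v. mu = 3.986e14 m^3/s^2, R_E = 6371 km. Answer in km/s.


r = 40510.7310 km = 4.0510731e+07 m
V = sqrt(mu/r) = 3136.7767 m/s
di = 8.65 deg = 0.150971 rad
dV = 2*V*sin(di/2) = 2*3136.7767*sin(0.07548549)
dV = 473.1127 m/s = 0.4731127 km/s

0.4731 km/s


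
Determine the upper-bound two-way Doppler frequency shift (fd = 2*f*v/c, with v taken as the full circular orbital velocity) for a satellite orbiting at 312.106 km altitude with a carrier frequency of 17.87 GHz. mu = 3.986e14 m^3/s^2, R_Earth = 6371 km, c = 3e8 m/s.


r = 6.683106e+06 m
v = sqrt(mu/r) = 7722.8833 m/s (worst-case radial velocity)
f = 17.87 GHz = 1.787e+10 Hz
fd = 2*f*v/c = 2*1.787e+10*7722.8833/3.0e+08
fd = 920052.8308 Hz

920052.8308 Hz


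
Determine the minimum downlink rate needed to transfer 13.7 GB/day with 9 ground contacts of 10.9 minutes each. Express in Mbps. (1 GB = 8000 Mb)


total contact time = 9 * 10.9 * 60 = 5886.0000 s
data = 13.7 GB = 109600.0000 Mb
rate = 109600.0000 / 5886.0000 = 18.6205 Mbps

18.6205 Mbps


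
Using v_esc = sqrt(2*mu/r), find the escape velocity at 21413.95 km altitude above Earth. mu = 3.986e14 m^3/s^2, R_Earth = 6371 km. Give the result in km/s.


r = 6371.0 + 21413.95 = 27784.9500 km = 2.778495e+07 m
v_esc = sqrt(2*mu/r) = sqrt(2*3.986e14 / 2.778495e+07)
v_esc = 5356.4720 m/s = 5.3565 km/s

5.3565 km/s


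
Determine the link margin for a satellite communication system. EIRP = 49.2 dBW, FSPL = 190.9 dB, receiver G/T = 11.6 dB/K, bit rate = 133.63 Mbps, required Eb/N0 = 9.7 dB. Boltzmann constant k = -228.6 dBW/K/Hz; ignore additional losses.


C/N0 = EIRP - FSPL + G/T - k = 49.2 - 190.9 + 11.6 - (-228.6)
C/N0 = 98.5000 dB-Hz
R_b = 133.63 Mbps = 1.3363e+08 bps -> 10*log10(R_b) = 81.2590 dB-Hz
Eb/N0 = C/N0 - 10*log10(R_b) = 98.5000 - 81.2590 = 17.2410 dB
Margin = Eb/N0 - Eb/N0_req = 17.2410 - 9.7 = 7.5410 dB (link closes)

7.5410 dB


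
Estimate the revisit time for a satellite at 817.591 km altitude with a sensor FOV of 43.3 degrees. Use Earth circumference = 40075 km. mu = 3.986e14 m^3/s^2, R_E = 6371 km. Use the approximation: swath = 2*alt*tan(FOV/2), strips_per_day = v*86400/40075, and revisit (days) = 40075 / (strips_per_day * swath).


swath = 2*817.591*tan(0.3778638) = 649.0656 km
v = sqrt(mu/r) = 7446.4068 m/s = 7.4464 km/s
strips/day = v*86400/40075 = 7.4464*86400/40075 = 16.0541
coverage/day = strips * swath = 16.0541 * 649.0656 = 10420.1879 km
revisit = 40075 / 10420.1879 = 3.8459 days

3.8459 days


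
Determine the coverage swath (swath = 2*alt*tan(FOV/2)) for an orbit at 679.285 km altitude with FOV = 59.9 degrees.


FOV = 59.9 deg = 1.0455 rad
swath = 2 * alt * tan(FOV/2) = 2 * 679.285 * tan(0.5227261)
swath = 2 * 679.285 * 0.5761873
swath = 782.7908 km

782.7908 km


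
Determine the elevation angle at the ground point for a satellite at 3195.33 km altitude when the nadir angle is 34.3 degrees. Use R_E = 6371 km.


r = R_E + alt = 9566.3300 km
Law of sines in the satellite / Earth-center / ground-point triangle:
  sin(nadir)/R_E = sin(90 + el)/r  =>  cos(el) = (r/R_E)*sin(nadir)
cos(el) = (9566.3300 / 6371.0000) * sin(34.3 deg) = 0.8461586
el = arccos(0.8461586) = 32.2037 deg
(Earth-central angle = 90 - nadir - el = 23.4963 deg)

32.2037 degrees


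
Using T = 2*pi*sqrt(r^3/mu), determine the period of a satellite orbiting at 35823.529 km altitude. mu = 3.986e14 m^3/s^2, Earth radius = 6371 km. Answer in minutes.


r = 42194.5290 km = 4.2194529e+07 m
T = 2*pi*sqrt(r^3/mu) = 2*pi*sqrt(7.5122223e+22 / 3.986e14)
T = 86257.2159 s = 1437.6203 min

1437.6203 minutes


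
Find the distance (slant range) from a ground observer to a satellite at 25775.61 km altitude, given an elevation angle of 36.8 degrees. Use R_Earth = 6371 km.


h = 25775.61 km, el = 36.8 deg
d = -R_E*sin(el) + sqrt((R_E*sin(el))^2 + 2*R_E*h + h^2)
d = -6371.0000*sin(0.6422812) + sqrt((6371.0000*0.5990236)^2 + 2*6371.0000*25775.61 + 25775.61^2)
d = 27922.8652 km

27922.8652 km


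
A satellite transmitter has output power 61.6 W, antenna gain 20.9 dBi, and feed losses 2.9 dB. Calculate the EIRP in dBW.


Pt = 61.6 W = 17.8958 dBW
EIRP = Pt_dBW + Gt - losses = 17.8958 + 20.9 - 2.9 = 35.8958 dBW

35.8958 dBW


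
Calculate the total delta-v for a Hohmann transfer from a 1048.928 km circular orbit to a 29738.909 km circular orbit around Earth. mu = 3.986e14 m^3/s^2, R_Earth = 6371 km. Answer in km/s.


r1 = 7419.9280 km = 7.419928e+06 m
r2 = 36109.9090 km = 3.6109909e+07 m
dv1 = sqrt(mu/r1)*(sqrt(2*r2/(r1+r2)) - 1) = 2111.2779 m/s
dv2 = sqrt(mu/r2)*(1 - sqrt(2*r1/(r1+r2))) = 1382.5385 m/s
total dv = |dv1| + |dv2| = 2111.2779 + 1382.5385 = 3493.8164 m/s = 3.4938 km/s

3.4938 km/s


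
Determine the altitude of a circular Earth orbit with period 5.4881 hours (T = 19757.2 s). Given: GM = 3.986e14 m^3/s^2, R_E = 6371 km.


T = 19757.2 s
r = (mu*T^2/(4*pi^2))^(1/3) = (3.986e14 * 19757.2^2 / (4*pi^2))^(1/3)
r = 1.5795842e+07 m = 15795.8421 km
alt = r - R_E = 15795.8421 - 6371 = 9424.8421 km

9424.8421 km


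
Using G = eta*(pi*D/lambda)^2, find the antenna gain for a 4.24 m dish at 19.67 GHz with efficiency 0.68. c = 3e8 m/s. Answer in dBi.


lambda = c/f = 3e8 / 1.967e+10 = 0.01525165 m
G = eta*(pi*D/lambda)^2 = 0.68*(pi*4.24/0.01525165)^2
G = 518688.4552 (linear)
G = 10*log10(518688.4552) = 57.1491 dBi

57.1491 dBi


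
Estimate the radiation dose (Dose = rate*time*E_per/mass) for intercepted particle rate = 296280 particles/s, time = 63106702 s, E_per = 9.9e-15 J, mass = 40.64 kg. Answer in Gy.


Total energy deposited = rate * time * E_per
  = 296280 * 63106702 * 9.9e-15 = 0.1851028 J
Dose = E_total / mass = 0.1851028 / 40.64
Dose = 0.004554695 Gy

0.0046 Gy


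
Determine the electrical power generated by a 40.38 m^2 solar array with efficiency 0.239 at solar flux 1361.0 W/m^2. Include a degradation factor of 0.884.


P = area * eta * S * degradation
P = 40.38 * 0.239 * 1361.0 * 0.884
P = 11611.1332 W

11611.1332 W


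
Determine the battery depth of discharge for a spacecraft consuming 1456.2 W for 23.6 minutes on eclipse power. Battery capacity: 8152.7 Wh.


E_used = P * t / 60 = 1456.2 * 23.6 / 60 = 572.7720 Wh
DOD = E_used / E_total * 100 = 572.7720 / 8152.7 * 100
DOD = 7.0255 %

7.0255 %


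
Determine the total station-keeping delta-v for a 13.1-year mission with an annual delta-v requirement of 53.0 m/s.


dV = rate * years = 53.0 * 13.1
dV = 694.3000 m/s

694.3000 m/s


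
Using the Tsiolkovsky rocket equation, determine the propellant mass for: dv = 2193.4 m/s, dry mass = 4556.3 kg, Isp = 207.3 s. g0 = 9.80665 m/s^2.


ve = Isp * g0 = 207.3 * 9.80665 = 2032.918545 m/s
mass ratio = exp(dv/ve) = exp(2193.4/2032.918545) = 2.94156399
m_prop = m_dry * (mr - 1) = 4556.3 * (2.94156399 - 1)
m_prop = 8846.3480 kg

8846.3480 kg


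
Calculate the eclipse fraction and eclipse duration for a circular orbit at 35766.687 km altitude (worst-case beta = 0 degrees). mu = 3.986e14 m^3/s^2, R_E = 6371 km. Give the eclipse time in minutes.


r = 42137.6870 km
T = 1434.7162 min
Eclipse fraction = arcsin(R_E/r)/pi = arcsin(6371.0000/42137.6870)/pi
= arcsin(0.1511948)/pi = 0.04831208
Eclipse duration = 0.04831208 * 1434.7162 = 69.3141 min

69.3141 minutes


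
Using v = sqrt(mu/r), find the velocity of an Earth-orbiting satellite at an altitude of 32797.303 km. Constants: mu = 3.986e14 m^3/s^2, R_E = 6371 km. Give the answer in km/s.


r = R_E + alt = 6371.0 + 32797.303 = 39168.3030 km = 3.9168303e+07 m
v = sqrt(mu/r) = sqrt(3.986e14 / 3.9168303e+07) = 3190.0778 m/s = 3.1901 km/s

3.1901 km/s


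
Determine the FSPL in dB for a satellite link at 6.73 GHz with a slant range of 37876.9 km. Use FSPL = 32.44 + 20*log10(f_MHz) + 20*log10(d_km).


f = 6.73 GHz = 6730.0000 MHz
d = 37876.9 km
FSPL = 32.44 + 20*log10(6730.0000) + 20*log10(37876.9)
FSPL = 32.44 + 76.5603 + 91.5675
FSPL = 200.5678 dB

200.5678 dB


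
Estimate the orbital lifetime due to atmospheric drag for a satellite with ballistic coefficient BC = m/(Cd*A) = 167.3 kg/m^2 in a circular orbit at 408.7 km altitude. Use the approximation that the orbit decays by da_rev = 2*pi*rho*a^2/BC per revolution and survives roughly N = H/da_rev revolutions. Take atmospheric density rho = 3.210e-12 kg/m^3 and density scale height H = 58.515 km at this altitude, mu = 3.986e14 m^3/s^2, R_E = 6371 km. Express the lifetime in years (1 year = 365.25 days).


a = R_E + alt = 6779.7000 km = 6.7797e+06 m
da_rev = 2*pi*rho*a^2/BC = 2*pi*3.210e-12*(6.7797e+06)^2/167.3 = 5.541278 m per revolution
N = H/da_rev = 58515.0000 m / 5.541278 m = 10559.8390 revolutions
P = 2*pi*sqrt(a^3/mu) = 5555.5484 s
lifetime = N*P = 10559.8390 * 5555.5484 = 5.8665697e+07 s = 679.0011 days
years = 679.0011 / 365.25 = 1.8590 years

1.8590 years


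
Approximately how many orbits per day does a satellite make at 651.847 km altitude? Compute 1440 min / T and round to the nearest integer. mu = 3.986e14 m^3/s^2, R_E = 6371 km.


r = 7.022847e+06 m
T = 2*pi*sqrt(r^3/mu) = 5857.0783 s = 97.6180 min
revs/day = 1440 / 97.6180 = 14.7514
Rounded: 15 revolutions per day

15 revolutions per day


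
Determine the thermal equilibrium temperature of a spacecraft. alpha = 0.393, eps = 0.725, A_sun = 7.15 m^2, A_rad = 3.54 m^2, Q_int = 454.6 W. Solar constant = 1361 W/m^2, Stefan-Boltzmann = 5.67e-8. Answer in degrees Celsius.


Numerator = alpha*S*A_sun + Q_int = 0.393*1361*7.15 + 454.6 = 4278.9420 W
Denominator = eps*sigma*A_rad = 0.725*5.67e-8*3.54 = 1.4552055e-07 W/K^4
T^4 = 2.9404383e+10 K^4
T = 414.0979 K = 140.9479 C

140.9479 degrees Celsius


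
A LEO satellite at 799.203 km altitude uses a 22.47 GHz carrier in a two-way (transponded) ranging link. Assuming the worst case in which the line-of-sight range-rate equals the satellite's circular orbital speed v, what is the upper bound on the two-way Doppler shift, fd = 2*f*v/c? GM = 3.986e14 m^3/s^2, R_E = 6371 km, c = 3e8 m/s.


r = 7.170203e+06 m
v = sqrt(mu/r) = 7455.9489 m/s (worst-case radial velocity)
f = 22.47 GHz = 2.247e+10 Hz
fd = 2*f*v/c = 2*2.247e+10*7455.9489/3.0e+08
fd = 1.1169011e+06 Hz

1.1169e+06 Hz


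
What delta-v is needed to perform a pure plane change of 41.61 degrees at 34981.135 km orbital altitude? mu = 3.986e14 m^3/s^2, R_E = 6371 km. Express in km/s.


r = 41352.1350 km = 4.1352135e+07 m
V = sqrt(mu/r) = 3104.7003 m/s
di = 41.61 deg = 0.7262315 rad
dV = 2*V*sin(di/2) = 2*3104.7003*sin(0.3631158)
dV = 2205.5079 m/s = 2.2055 km/s

2.2055 km/s


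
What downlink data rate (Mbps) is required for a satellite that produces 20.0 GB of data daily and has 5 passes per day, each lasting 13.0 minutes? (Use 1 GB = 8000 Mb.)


total contact time = 5 * 13.0 * 60 = 3900.0000 s
data = 20.0 GB = 160000.0000 Mb
rate = 160000.0000 / 3900.0000 = 41.0256 Mbps

41.0256 Mbps


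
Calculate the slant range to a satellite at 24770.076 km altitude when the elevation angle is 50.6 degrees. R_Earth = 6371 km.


h = 24770.076 km, el = 50.6 deg
d = -R_E*sin(el) + sqrt((R_E*sin(el))^2 + 2*R_E*h + h^2)
d = -6371.0000*sin(0.8831366) + sqrt((6371.0000*0.7727336)^2 + 2*6371.0000*24770.076 + 24770.076^2)
d = 25954.3130 km

25954.3130 km


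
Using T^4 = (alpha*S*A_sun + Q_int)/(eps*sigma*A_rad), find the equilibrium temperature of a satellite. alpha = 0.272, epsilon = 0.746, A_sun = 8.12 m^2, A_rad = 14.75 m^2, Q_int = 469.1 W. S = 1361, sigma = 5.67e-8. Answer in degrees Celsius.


Numerator = alpha*S*A_sun + Q_int = 0.272*1361*8.12 + 469.1 = 3475.0590 W
Denominator = eps*sigma*A_rad = 0.746*5.67e-8*14.75 = 6.2389845e-07 W/K^4
T^4 = 5.5699113e+09 K^4
T = 273.1883 K = 0.03828401 C

0.0383 degrees Celsius


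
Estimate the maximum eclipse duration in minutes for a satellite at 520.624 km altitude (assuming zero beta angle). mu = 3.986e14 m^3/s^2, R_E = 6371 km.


r = 6891.6240 km
T = 94.8948 min
Eclipse fraction = arcsin(R_E/r)/pi = arcsin(6371.0000/6891.6240)/pi
= arcsin(0.9244555)/pi = 0.37548
Eclipse duration = 0.37548 * 94.8948 = 35.6311 min

35.6311 minutes


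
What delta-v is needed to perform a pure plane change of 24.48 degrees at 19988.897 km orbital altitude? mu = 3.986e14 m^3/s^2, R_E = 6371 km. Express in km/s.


r = 26359.8970 km = 2.6359897e+07 m
V = sqrt(mu/r) = 3888.6315 m/s
di = 24.48 deg = 0.4272566 rad
dV = 2*V*sin(di/2) = 2*3888.6315*sin(0.2136283)
dV = 1648.8351 m/s = 1.6488 km/s

1.6488 km/s


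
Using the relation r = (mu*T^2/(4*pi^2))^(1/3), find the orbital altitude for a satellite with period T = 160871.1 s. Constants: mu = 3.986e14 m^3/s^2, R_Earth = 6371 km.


T = 160871.1 s
r = (mu*T^2/(4*pi^2))^(1/3) = (3.986e14 * 160871.1^2 / (4*pi^2))^(1/3)
r = 6.3930957e+07 m = 63930.9572 km
alt = r - R_E = 63930.9572 - 6371 = 57559.9572 km

57559.9572 km


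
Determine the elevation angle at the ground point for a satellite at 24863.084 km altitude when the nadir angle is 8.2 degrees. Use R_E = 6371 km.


r = R_E + alt = 31234.0840 km
Law of sines in the satellite / Earth-center / ground-point triangle:
  sin(nadir)/R_E = sin(90 + el)/r  =>  cos(el) = (r/R_E)*sin(nadir)
cos(el) = (31234.0840 / 6371.0000) * sin(8.2 deg) = 0.6992441
el = arccos(0.6992441) = 45.6336 deg
(Earth-central angle = 90 - nadir - el = 36.1664 deg)

45.6336 degrees


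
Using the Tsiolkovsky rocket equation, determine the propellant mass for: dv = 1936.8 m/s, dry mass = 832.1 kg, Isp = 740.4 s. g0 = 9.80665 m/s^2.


ve = Isp * g0 = 740.4 * 9.80665 = 7260.843660 m/s
mass ratio = exp(dv/ve) = exp(1936.8/7260.843660) = 1.30570857
m_prop = m_dry * (mr - 1) = 832.1 * (1.30570857 - 1)
m_prop = 254.3801 kg

254.3801 kg


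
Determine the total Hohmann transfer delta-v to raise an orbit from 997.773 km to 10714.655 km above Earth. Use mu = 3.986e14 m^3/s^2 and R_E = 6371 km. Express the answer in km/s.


r1 = 7368.7730 km = 7.368773e+06 m
r2 = 17085.6550 km = 1.7085655e+07 m
dv1 = sqrt(mu/r1)*(sqrt(2*r2/(r1+r2)) - 1) = 1339.2665 m/s
dv2 = sqrt(mu/r2)*(1 - sqrt(2*r1/(r1+r2))) = 1080.4485 m/s
total dv = |dv1| + |dv2| = 1339.2665 + 1080.4485 = 2419.7150 m/s = 2.4197 km/s

2.4197 km/s


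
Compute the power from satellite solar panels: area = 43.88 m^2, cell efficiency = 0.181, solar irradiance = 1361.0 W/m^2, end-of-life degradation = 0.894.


P = area * eta * S * degradation
P = 43.88 * 0.181 * 1361.0 * 0.894
P = 9663.6421 W

9663.6421 W


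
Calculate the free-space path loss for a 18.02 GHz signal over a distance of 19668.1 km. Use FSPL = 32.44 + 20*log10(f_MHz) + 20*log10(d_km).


f = 18.02 GHz = 18020.0000 MHz
d = 19668.1 km
FSPL = 32.44 + 20*log10(18020.0000) + 20*log10(19668.1)
FSPL = 32.44 + 85.1151 + 85.8752
FSPL = 203.4303 dB

203.4303 dB


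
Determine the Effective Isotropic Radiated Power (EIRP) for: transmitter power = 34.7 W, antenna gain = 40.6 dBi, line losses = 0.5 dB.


Pt = 34.7 W = 15.4033 dBW
EIRP = Pt_dBW + Gt - losses = 15.4033 + 40.6 - 0.5 = 55.5033 dBW

55.5033 dBW


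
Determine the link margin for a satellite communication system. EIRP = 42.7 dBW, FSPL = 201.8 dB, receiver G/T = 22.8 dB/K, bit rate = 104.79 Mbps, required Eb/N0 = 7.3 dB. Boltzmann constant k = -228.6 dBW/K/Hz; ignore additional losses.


C/N0 = EIRP - FSPL + G/T - k = 42.7 - 201.8 + 22.8 - (-228.6)
C/N0 = 92.3000 dB-Hz
R_b = 104.79 Mbps = 1.0479e+08 bps -> 10*log10(R_b) = 80.2032 dB-Hz
Eb/N0 = C/N0 - 10*log10(R_b) = 92.3000 - 80.2032 = 12.0968 dB
Margin = Eb/N0 - Eb/N0_req = 12.0968 - 7.3 = 4.7968 dB (link closes)

4.7968 dB


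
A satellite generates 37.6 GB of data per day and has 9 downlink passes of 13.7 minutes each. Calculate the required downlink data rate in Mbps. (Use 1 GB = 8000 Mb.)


total contact time = 9 * 13.7 * 60 = 7398.0000 s
data = 37.6 GB = 300800.0000 Mb
rate = 300800.0000 / 7398.0000 = 40.6596 Mbps

40.6596 Mbps


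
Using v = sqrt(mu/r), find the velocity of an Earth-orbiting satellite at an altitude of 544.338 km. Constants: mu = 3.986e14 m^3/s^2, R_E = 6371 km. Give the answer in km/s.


r = R_E + alt = 6371.0 + 544.338 = 6915.3380 km = 6.915338e+06 m
v = sqrt(mu/r) = sqrt(3.986e14 / 6.915338e+06) = 7592.1004 m/s = 7.5921 km/s

7.5921 km/s


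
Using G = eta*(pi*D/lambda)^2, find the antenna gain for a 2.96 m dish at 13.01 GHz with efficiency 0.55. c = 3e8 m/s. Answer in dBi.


lambda = c/f = 3e8 / 1.301e+10 = 0.02305919 m
G = eta*(pi*D/lambda)^2 = 0.55*(pi*2.96/0.02305919)^2
G = 89445.3856 (linear)
G = 10*log10(89445.3856) = 49.5156 dBi

49.5156 dBi


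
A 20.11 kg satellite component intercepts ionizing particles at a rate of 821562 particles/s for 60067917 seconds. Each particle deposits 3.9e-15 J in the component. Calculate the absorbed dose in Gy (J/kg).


Total energy deposited = rate * time * E_per
  = 821562 * 60067917 * 3.9e-15 = 0.1924631 J
Dose = E_total / mass = 0.1924631 / 20.11
Dose = 0.009570518 Gy

0.0096 Gy


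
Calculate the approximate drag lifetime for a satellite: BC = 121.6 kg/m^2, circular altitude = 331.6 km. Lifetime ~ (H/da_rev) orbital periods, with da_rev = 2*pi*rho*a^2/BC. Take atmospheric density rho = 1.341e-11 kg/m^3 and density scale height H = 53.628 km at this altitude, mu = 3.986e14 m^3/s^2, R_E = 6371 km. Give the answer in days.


a = R_E + alt = 6702.6000 km = 6.7026e+06 m
da_rev = 2*pi*rho*a^2/BC = 2*pi*1.341e-11*(6.7026e+06)^2/121.6 = 31.128750 m per revolution
N = H/da_rev = 53628.0000 m / 31.128750 m = 1722.7804 revolutions
P = 2*pi*sqrt(a^3/mu) = 5461.0503 s
lifetime = N*P = 1722.7804 * 5461.0503 = 9.4081904e+06 s = 108.8911 days

108.8911 days


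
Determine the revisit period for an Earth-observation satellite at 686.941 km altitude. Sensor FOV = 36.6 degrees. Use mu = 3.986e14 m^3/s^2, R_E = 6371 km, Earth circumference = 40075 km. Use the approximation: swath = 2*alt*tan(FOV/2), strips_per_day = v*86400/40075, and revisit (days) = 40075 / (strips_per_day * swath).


swath = 2*686.941*tan(0.3193953) = 454.3680 km
v = sqrt(mu/r) = 7515.0113 m/s = 7.5150 km/s
strips/day = v*86400/40075 = 7.5150*86400/40075 = 16.2020
coverage/day = strips * swath = 16.2020 * 454.3680 = 7361.6915 km
revisit = 40075 / 7361.6915 = 5.4437 days

5.4437 days


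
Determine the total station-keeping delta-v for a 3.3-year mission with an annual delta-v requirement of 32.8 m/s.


dV = rate * years = 32.8 * 3.3
dV = 108.2400 m/s

108.2400 m/s


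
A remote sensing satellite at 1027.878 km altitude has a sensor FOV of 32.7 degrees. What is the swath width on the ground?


FOV = 32.7 deg = 0.5707227 rad
swath = 2 * alt * tan(FOV/2) = 2 * 1027.878 * tan(0.2853613)
swath = 2 * 1027.878 * 0.293368
swath = 603.0930 km

603.0930 km


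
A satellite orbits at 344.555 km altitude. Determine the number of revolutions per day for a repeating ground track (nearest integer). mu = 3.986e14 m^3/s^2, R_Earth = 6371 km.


r = 6.715555e+06 m
T = 2*pi*sqrt(r^3/mu) = 5476.8909 s = 91.2815 min
revs/day = 1440 / 91.2815 = 15.7754
Rounded: 16 revolutions per day

16 revolutions per day


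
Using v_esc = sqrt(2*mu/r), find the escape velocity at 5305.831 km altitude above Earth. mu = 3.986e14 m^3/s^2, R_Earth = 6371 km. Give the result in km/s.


r = 6371.0 + 5305.831 = 11676.8310 km = 1.1676831e+07 m
v_esc = sqrt(2*mu/r) = sqrt(2*3.986e14 / 1.1676831e+07)
v_esc = 8262.6841 m/s = 8.2627 km/s

8.2627 km/s


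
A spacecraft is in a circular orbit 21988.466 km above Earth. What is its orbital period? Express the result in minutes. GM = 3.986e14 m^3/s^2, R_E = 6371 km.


r = 28359.4660 km = 2.8359466e+07 m
T = 2*pi*sqrt(r^3/mu) = 2*pi*sqrt(2.2808365e+22 / 3.986e14)
T = 47528.9582 s = 792.1493 min

792.1493 minutes


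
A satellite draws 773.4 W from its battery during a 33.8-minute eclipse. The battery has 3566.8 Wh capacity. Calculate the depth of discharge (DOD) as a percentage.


E_used = P * t / 60 = 773.4 * 33.8 / 60 = 435.6820 Wh
DOD = E_used / E_total * 100 = 435.6820 / 3566.8 * 100
DOD = 12.2149 %

12.2149 %


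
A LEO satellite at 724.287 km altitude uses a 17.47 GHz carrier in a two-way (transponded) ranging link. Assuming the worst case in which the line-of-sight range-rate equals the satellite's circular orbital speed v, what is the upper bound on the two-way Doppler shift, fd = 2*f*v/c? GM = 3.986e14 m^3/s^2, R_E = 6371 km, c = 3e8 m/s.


r = 7.095287e+06 m
v = sqrt(mu/r) = 7495.2076 m/s (worst-case radial velocity)
f = 17.47 GHz = 1.747e+10 Hz
fd = 2*f*v/c = 2*1.747e+10*7495.2076/3.0e+08
fd = 872941.8398 Hz

872941.8398 Hz


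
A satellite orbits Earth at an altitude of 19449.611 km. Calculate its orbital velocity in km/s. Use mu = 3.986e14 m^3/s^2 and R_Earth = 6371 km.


r = R_E + alt = 6371.0 + 19449.611 = 25820.6110 km = 2.5820611e+07 m
v = sqrt(mu/r) = sqrt(3.986e14 / 2.5820611e+07) = 3929.0304 m/s = 3.9290 km/s

3.9290 km/s


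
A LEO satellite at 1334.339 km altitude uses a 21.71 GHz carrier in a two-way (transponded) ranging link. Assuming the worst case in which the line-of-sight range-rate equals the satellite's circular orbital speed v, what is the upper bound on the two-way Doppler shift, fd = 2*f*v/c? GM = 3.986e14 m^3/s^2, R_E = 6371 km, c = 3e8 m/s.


r = 7.705339e+06 m
v = sqrt(mu/r) = 7192.3824 m/s (worst-case radial velocity)
f = 21.71 GHz = 2.171e+10 Hz
fd = 2*f*v/c = 2*2.171e+10*7192.3824/3.0e+08
fd = 1.0409775e+06 Hz

1.0410e+06 Hz


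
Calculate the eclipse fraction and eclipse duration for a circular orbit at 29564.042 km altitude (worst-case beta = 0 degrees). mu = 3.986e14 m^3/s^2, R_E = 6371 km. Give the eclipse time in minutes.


r = 35935.0420 km
T = 1129.8927 min
Eclipse fraction = arcsin(R_E/r)/pi = arcsin(6371.0000/35935.0420)/pi
= arcsin(0.1772921)/pi = 0.05673374
Eclipse duration = 0.05673374 * 1129.8927 = 64.1030 min

64.1030 minutes


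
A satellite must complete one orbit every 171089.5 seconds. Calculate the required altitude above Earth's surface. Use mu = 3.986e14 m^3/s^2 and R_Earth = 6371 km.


T = 171089.5 s
r = (mu*T^2/(4*pi^2))^(1/3) = (3.986e14 * 171089.5^2 / (4*pi^2))^(1/3)
r = 6.6610305e+07 m = 66610.3053 km
alt = r - R_E = 66610.3053 - 6371 = 60239.3053 km

60239.3053 km


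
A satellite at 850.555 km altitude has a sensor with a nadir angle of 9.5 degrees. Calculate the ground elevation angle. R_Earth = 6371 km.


r = R_E + alt = 7221.5550 km
Law of sines in the satellite / Earth-center / ground-point triangle:
  sin(nadir)/R_E = sin(90 + el)/r  =>  cos(el) = (r/R_E)*sin(nadir)
cos(el) = (7221.5550 / 6371.0000) * sin(9.5 deg) = 0.1870821
el = arccos(0.1870821) = 79.2174 deg
(Earth-central angle = 90 - nadir - el = 1.2826 deg)

79.2174 degrees


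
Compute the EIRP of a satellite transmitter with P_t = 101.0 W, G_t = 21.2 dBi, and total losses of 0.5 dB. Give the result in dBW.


Pt = 101.0 W = 20.0432 dBW
EIRP = Pt_dBW + Gt - losses = 20.0432 + 21.2 - 0.5 = 40.7432 dBW

40.7432 dBW


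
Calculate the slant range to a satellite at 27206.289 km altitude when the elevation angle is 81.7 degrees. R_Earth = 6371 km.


h = 27206.289 km, el = 81.7 deg
d = -R_E*sin(el) + sqrt((R_E*sin(el))^2 + 2*R_E*h + h^2)
d = -6371.0000*sin(1.4259) + sqrt((6371.0000*0.9895258)^2 + 2*6371.0000*27206.289 + 27206.289^2)
d = 27260.4225 km

27260.4225 km


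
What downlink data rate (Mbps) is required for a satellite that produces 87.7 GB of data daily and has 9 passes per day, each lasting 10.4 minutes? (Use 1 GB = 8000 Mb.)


total contact time = 9 * 10.4 * 60 = 5616.0000 s
data = 87.7 GB = 701600.0000 Mb
rate = 701600.0000 / 5616.0000 = 124.9288 Mbps

124.9288 Mbps


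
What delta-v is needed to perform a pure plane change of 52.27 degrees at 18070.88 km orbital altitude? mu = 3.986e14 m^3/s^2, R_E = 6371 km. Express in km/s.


r = 24441.8800 km = 2.444188e+07 m
V = sqrt(mu/r) = 4038.3257 m/s
di = 52.27 deg = 0.9122836 rad
dV = 2*V*sin(di/2) = 2*4038.3257*sin(0.4561418)
dV = 3557.6653 m/s = 3.5577 km/s

3.5577 km/s


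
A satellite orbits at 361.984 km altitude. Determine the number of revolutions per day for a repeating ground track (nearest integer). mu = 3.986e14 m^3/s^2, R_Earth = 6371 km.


r = 6.732984e+06 m
T = 2*pi*sqrt(r^3/mu) = 5498.2261 s = 91.6371 min
revs/day = 1440 / 91.6371 = 15.7142
Rounded: 16 revolutions per day

16 revolutions per day


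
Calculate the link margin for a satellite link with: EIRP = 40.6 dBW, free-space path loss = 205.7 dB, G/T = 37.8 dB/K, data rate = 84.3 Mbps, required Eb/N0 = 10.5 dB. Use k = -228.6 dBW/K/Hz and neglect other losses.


C/N0 = EIRP - FSPL + G/T - k = 40.6 - 205.7 + 37.8 - (-228.6)
C/N0 = 101.3000 dB-Hz
R_b = 84.3 Mbps = 8.43e+07 bps -> 10*log10(R_b) = 79.2583 dB-Hz
Eb/N0 = C/N0 - 10*log10(R_b) = 101.3000 - 79.2583 = 22.0417 dB
Margin = Eb/N0 - Eb/N0_req = 22.0417 - 10.5 = 11.5417 dB (link closes)

11.5417 dB


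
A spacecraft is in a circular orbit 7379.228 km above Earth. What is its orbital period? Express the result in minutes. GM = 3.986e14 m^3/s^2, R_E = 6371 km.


r = 13750.2280 km = 1.3750228e+07 m
T = 2*pi*sqrt(r^3/mu) = 2*pi*sqrt(2.5997387e+21 / 3.986e14)
T = 16046.3430 s = 267.4390 min

267.4390 minutes


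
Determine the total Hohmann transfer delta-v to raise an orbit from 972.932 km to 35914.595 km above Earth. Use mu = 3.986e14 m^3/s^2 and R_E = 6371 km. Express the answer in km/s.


r1 = 7343.9320 km = 7.343932e+06 m
r2 = 42285.5950 km = 4.2285595e+07 m
dv1 = sqrt(mu/r1)*(sqrt(2*r2/(r1+r2)) - 1) = 2249.8982 m/s
dv2 = sqrt(mu/r2)*(1 - sqrt(2*r1/(r1+r2))) = 1399.9899 m/s
total dv = |dv1| + |dv2| = 2249.8982 + 1399.9899 = 3649.8881 m/s = 3.6499 km/s

3.6499 km/s


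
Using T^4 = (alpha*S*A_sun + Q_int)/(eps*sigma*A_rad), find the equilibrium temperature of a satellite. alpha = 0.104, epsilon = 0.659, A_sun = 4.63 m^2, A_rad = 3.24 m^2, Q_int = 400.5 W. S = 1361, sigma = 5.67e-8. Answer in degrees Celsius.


Numerator = alpha*S*A_sun + Q_int = 0.104*1361*4.63 + 400.5 = 1055.8487 W
Denominator = eps*sigma*A_rad = 0.659*5.67e-8*3.24 = 1.2106357e-07 W/K^4
T^4 = 8.7214403e+09 K^4
T = 305.5956 K = 32.4456 C

32.4456 degrees Celsius


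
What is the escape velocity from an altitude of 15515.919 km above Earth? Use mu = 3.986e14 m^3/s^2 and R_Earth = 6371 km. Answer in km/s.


r = 6371.0 + 15515.919 = 21886.9190 km = 2.1886919e+07 m
v_esc = sqrt(2*mu/r) = sqrt(2*3.986e14 / 2.1886919e+07)
v_esc = 6035.1953 m/s = 6.0352 km/s

6.0352 km/s


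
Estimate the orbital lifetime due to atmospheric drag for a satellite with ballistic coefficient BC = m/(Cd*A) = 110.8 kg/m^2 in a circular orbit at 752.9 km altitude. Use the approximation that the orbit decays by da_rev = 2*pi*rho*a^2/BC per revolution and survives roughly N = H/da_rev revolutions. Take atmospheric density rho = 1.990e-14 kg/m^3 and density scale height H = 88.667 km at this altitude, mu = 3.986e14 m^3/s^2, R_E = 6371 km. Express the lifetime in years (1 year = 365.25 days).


a = R_E + alt = 7123.9000 km = 7.1239e+06 m
da_rev = 2*pi*rho*a^2/BC = 2*pi*1.990e-14*(7.1239e+06)^2/110.8 = 0.057270215 m per revolution
N = H/da_rev = 88667.0000 m / 0.057270215 m = 1.5482219e+06 revolutions
P = 2*pi*sqrt(a^3/mu) = 5983.9498 s
lifetime = N*P = 1.5482219e+06 * 5983.9498 = 9.264482e+09 s = 107227.8015 days
years = 107227.8015 / 365.25 = 293.5737 years

293.5737 years


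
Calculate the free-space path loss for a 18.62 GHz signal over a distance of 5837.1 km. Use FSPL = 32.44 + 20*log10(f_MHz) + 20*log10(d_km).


f = 18.62 GHz = 18620.0000 MHz
d = 5837.1 km
FSPL = 32.44 + 20*log10(18620.0000) + 20*log10(5837.1)
FSPL = 32.44 + 85.3996 + 75.3239
FSPL = 193.1635 dB

193.1635 dB


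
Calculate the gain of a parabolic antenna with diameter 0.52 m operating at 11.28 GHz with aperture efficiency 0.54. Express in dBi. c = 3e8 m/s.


lambda = c/f = 3e8 / 1.128e+10 = 0.02659574 m
G = eta*(pi*D/lambda)^2 = 0.54*(pi*0.52/0.02659574)^2
G = 2037.3980 (linear)
G = 10*log10(2037.3980) = 33.0908 dBi

33.0908 dBi


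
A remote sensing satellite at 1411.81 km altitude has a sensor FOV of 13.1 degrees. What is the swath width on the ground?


FOV = 13.1 deg = 0.2286381 rad
swath = 2 * alt * tan(FOV/2) = 2 * 1411.81 * tan(0.1143191)
swath = 2 * 1411.81 * 0.1148197
swath = 324.2072 km

324.2072 km


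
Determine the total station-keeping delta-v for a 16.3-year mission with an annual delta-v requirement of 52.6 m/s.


dV = rate * years = 52.6 * 16.3
dV = 857.3800 m/s

857.3800 m/s


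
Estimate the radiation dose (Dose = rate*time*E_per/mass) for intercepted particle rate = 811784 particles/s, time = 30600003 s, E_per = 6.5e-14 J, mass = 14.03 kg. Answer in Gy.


Total energy deposited = rate * time * E_per
  = 811784 * 30600003 * 6.5e-14 = 1.6146 J
Dose = E_total / mass = 1.6146 / 14.03
Dose = 0.1150847 Gy

0.1151 Gy


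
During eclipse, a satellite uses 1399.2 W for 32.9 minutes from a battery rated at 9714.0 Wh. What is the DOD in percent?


E_used = P * t / 60 = 1399.2 * 32.9 / 60 = 767.2280 Wh
DOD = E_used / E_total * 100 = 767.2280 / 9714.0 * 100
DOD = 7.8982 %

7.8982 %


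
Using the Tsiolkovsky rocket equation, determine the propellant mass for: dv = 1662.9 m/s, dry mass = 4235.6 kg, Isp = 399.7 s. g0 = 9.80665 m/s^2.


ve = Isp * g0 = 399.7 * 9.80665 = 3919.718005 m/s
mass ratio = exp(dv/ve) = exp(1662.9/3919.718005) = 1.52842792
m_prop = m_dry * (mr - 1) = 4235.6 * (1.52842792 - 1)
m_prop = 2238.2093 kg

2238.2093 kg


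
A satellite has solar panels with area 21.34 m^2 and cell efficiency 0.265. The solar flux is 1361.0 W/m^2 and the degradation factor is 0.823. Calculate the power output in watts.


P = area * eta * S * degradation
P = 21.34 * 0.265 * 1361.0 * 0.823
P = 6334.2945 W

6334.2945 W


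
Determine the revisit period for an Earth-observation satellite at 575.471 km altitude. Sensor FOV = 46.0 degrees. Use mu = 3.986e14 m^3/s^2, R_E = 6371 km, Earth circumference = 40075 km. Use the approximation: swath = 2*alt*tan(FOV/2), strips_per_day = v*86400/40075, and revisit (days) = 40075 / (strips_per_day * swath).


swath = 2*575.471*tan(0.4014257) = 488.5459 km
v = sqrt(mu/r) = 7575.0680 m/s = 7.5751 km/s
strips/day = v*86400/40075 = 7.5751*86400/40075 = 16.3315
coverage/day = strips * swath = 16.3315 * 488.5459 = 7978.6996 km
revisit = 40075 / 7978.6996 = 5.0227 days

5.0227 days


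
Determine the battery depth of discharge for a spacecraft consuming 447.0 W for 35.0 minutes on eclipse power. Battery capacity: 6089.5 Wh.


E_used = P * t / 60 = 447.0 * 35.0 / 60 = 260.7500 Wh
DOD = E_used / E_total * 100 = 260.7500 / 6089.5 * 100
DOD = 4.2820 %

4.2820 %


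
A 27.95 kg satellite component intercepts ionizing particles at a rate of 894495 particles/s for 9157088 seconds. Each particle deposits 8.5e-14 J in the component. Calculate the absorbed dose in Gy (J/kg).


Total energy deposited = rate * time * E_per
  = 894495 * 9157088 * 8.5e-14 = 0.6962324 J
Dose = E_total / mass = 0.6962324 / 27.95
Dose = 0.02490992 Gy

0.0249 Gy


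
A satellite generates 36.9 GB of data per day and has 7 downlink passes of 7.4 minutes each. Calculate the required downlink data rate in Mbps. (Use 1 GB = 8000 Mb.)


total contact time = 7 * 7.4 * 60 = 3108.0000 s
data = 36.9 GB = 295200.0000 Mb
rate = 295200.0000 / 3108.0000 = 94.9807 Mbps

94.9807 Mbps


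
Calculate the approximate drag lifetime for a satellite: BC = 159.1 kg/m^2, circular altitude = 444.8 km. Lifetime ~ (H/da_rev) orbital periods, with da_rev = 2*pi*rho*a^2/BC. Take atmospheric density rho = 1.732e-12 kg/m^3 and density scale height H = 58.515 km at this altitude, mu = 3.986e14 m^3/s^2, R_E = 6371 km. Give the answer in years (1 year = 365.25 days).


a = R_E + alt = 6815.8000 km = 6.8158e+06 m
da_rev = 2*pi*rho*a^2/BC = 2*pi*1.732e-12*(6.8158e+06)^2/159.1 = 3.177542 m per revolution
N = H/da_rev = 58515.0000 m / 3.177542 m = 18415.1795 revolutions
P = 2*pi*sqrt(a^3/mu) = 5599.9800 s
lifetime = N*P = 18415.1795 * 5599.9800 = 1.0312464e+08 s = 1193.5722 days
years = 1193.5722 / 365.25 = 3.2678 years

3.2678 years


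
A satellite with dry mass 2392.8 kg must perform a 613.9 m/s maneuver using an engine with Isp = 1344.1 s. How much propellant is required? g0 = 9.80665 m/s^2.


ve = Isp * g0 = 1344.1 * 9.80665 = 13181.118265 m/s
mass ratio = exp(dv/ve) = exp(613.9/13181.118265) = 1.04767581
m_prop = m_dry * (mr - 1) = 2392.8 * (1.04767581 - 1)
m_prop = 114.0787 kg

114.0787 kg


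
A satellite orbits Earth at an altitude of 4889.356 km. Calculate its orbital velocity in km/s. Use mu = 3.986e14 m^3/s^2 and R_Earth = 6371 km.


r = R_E + alt = 6371.0 + 4889.356 = 11260.3560 km = 1.1260356e+07 m
v = sqrt(mu/r) = sqrt(3.986e14 / 1.1260356e+07) = 5949.6660 m/s = 5.9497 km/s

5.9497 km/s


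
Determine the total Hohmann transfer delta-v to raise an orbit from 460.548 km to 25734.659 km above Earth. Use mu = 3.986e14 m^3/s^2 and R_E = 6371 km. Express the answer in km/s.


r1 = 6831.5480 km = 6.831548e+06 m
r2 = 32105.6590 km = 3.2105659e+07 m
dv1 = sqrt(mu/r1)*(sqrt(2*r2/(r1+r2)) - 1) = 2170.6573 m/s
dv2 = sqrt(mu/r2)*(1 - sqrt(2*r1/(r1+r2))) = 1436.3004 m/s
total dv = |dv1| + |dv2| = 2170.6573 + 1436.3004 = 3606.9577 m/s = 3.6070 km/s

3.6070 km/s
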